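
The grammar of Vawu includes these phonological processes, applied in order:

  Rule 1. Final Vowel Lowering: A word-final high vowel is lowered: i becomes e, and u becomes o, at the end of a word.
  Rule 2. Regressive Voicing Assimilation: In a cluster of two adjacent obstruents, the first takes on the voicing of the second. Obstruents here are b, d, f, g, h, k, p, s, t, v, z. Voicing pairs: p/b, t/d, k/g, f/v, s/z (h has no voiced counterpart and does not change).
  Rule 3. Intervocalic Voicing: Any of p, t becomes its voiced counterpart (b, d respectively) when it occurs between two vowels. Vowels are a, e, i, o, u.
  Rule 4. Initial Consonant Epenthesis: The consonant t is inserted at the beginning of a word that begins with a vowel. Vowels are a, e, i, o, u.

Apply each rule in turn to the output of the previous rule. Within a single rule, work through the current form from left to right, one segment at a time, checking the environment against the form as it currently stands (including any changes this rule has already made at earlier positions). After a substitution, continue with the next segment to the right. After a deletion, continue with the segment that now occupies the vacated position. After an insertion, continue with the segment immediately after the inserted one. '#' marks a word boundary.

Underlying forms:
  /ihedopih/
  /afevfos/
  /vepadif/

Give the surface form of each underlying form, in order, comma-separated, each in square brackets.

/ihedopih/:
  Rule 1 Final Vowel Lowering: no change — [ihedopih]
  Rule 2 Regressive Voicing Assimilation: no change — [ihedopih]
  Rule 3 Intervocalic Voicing: [ihedopih] → [ihedobih]
  Rule 4 Initial Consonant Epenthesis: [ihedobih] → [tihedobih]
/afevfos/:
  Rule 1 Final Vowel Lowering: no change — [afevfos]
  Rule 2 Regressive Voicing Assimilation: [afevfos] → [afeffos]
  Rule 3 Intervocalic Voicing: no change — [afeffos]
  Rule 4 Initial Consonant Epenthesis: [afeffos] → [tafeffos]
/vepadif/:
  Rule 1 Final Vowel Lowering: no change — [vepadif]
  Rule 2 Regressive Voicing Assimilation: no change — [vepadif]
  Rule 3 Intervocalic Voicing: [vepadif] → [vebadif]
  Rule 4 Initial Consonant Epenthesis: no change — [vebadif]

[tihedobih], [tafeffos], [vebadif]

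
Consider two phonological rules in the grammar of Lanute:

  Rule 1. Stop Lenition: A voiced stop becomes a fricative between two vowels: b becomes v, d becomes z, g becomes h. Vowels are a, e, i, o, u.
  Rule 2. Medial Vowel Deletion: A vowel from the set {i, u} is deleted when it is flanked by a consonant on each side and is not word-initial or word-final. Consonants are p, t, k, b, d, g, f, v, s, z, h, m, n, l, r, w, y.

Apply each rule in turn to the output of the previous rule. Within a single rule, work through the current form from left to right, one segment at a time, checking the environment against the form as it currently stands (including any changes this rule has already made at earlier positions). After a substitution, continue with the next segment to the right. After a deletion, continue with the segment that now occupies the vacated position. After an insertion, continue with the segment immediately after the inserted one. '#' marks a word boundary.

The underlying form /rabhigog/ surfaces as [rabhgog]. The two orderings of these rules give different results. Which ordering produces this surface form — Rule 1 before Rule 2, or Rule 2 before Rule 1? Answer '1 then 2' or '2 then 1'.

2 then 1

Order 1 then 2:
  1 Stop Lenition: [rabhigog] → [rabhihog]
  2 Medial Vowel Deletion: [rabhihog] → [rabhhog]
  result: [rabhhog]
Order 2 then 1:
  2 Medial Vowel Deletion: [rabhigog] → [rabhgog]
  1 Stop Lenition: no change — [rabhgog]
  result: [rabhgog]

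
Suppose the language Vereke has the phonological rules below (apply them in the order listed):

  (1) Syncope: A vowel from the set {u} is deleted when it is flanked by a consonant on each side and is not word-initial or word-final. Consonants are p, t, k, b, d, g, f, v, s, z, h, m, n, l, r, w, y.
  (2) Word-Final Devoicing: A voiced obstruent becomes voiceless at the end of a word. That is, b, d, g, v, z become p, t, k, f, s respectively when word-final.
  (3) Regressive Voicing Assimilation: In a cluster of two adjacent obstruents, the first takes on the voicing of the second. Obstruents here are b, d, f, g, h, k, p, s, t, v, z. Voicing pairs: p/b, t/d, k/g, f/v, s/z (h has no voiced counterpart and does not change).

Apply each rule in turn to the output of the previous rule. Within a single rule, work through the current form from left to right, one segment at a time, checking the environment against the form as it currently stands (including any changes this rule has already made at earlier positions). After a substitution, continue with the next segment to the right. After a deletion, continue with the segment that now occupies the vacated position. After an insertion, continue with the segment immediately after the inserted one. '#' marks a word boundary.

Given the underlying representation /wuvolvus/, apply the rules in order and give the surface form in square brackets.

(1) Syncope: [wuvolvus] → [wvolvs]
(2) Word-Final Devoicing: no change — [wvolvs]
(3) Regressive Voicing Assimilation: [wvolvs] → [wvolfs]

[wvolfs]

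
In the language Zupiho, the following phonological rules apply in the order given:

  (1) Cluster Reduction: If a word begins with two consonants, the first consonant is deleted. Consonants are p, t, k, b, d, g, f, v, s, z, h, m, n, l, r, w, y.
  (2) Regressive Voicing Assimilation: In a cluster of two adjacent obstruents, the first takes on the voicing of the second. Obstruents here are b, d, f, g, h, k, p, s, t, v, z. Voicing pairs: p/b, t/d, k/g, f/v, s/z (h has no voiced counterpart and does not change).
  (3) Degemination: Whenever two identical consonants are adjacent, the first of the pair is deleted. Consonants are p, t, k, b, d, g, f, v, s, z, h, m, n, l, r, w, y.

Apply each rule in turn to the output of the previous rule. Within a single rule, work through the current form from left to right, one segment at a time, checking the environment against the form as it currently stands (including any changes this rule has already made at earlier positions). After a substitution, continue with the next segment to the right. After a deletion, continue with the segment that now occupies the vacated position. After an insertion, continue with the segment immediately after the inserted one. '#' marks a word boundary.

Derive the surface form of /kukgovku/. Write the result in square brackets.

[kugofku]

(1) Cluster Reduction: no change — [kukgovku]
(2) Regressive Voicing Assimilation: [kukgovku] → [kuggofku]
(3) Degemination: [kuggofku] → [kugofku]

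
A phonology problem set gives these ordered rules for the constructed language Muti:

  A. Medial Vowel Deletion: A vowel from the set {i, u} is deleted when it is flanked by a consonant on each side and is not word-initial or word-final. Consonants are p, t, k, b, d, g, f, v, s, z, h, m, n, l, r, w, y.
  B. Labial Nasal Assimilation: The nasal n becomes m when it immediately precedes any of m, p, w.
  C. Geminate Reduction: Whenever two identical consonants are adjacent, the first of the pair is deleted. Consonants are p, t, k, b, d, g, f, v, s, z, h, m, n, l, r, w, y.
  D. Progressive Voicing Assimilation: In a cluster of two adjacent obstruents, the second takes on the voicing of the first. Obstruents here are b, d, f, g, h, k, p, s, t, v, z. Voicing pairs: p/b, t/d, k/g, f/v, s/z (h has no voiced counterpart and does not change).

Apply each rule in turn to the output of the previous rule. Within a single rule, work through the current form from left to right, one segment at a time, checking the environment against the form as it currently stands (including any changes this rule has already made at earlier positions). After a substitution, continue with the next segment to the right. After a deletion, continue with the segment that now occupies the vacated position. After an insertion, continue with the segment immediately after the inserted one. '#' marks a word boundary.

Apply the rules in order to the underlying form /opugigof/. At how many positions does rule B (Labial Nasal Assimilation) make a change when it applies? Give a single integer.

0

A Medial Vowel Deletion: [opugigof] → [opggof]
B Labial Nasal Assimilation: no change — [opggof]
C Geminate Reduction: [opggof] → [opgof]
D Progressive Voicing Assimilation: [opgof] → [opkof]
Rule B changed 0 position(s).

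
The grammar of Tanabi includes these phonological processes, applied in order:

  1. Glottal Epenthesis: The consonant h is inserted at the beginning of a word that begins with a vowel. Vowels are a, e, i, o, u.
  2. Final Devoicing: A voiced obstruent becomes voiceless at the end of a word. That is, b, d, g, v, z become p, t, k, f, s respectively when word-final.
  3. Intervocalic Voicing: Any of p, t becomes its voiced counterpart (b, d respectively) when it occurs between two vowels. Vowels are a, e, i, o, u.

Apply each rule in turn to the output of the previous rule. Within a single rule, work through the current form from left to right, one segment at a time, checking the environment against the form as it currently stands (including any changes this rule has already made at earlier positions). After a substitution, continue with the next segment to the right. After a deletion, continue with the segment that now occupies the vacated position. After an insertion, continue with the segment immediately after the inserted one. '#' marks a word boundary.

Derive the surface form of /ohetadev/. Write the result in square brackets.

[hohedadef]

1 Glottal Epenthesis: [ohetadev] → [hohetadev]
2 Final Devoicing: [hohetadev] → [hohetadef]
3 Intervocalic Voicing: [hohetadef] → [hohedadef]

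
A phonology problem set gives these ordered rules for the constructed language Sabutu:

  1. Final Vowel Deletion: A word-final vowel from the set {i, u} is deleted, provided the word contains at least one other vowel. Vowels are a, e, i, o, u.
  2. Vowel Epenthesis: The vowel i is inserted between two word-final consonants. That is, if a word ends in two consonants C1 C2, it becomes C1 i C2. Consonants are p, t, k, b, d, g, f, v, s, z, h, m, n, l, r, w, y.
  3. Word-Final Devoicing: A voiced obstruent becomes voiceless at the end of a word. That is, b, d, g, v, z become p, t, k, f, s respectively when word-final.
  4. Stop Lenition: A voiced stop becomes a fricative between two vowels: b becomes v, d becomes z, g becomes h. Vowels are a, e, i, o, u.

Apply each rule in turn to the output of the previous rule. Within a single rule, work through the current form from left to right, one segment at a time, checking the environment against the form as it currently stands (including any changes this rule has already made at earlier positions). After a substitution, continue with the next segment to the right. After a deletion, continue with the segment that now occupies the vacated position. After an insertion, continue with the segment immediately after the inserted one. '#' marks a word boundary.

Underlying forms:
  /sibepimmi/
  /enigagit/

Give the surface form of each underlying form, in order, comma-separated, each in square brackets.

/sibepimmi/:
  1 Final Vowel Deletion: [sibepimmi] → [sibepimm]
  2 Vowel Epenthesis: [sibepimm] → [sibepimim]
  3 Word-Final Devoicing: no change — [sibepimim]
  4 Stop Lenition: [sibepimim] → [sivepimim]
/enigagit/:
  1 Final Vowel Deletion: no change — [enigagit]
  2 Vowel Epenthesis: no change — [enigagit]
  3 Word-Final Devoicing: no change — [enigagit]
  4 Stop Lenition: [enigagit] → [enihahit]

[sivepimim], [enihahit]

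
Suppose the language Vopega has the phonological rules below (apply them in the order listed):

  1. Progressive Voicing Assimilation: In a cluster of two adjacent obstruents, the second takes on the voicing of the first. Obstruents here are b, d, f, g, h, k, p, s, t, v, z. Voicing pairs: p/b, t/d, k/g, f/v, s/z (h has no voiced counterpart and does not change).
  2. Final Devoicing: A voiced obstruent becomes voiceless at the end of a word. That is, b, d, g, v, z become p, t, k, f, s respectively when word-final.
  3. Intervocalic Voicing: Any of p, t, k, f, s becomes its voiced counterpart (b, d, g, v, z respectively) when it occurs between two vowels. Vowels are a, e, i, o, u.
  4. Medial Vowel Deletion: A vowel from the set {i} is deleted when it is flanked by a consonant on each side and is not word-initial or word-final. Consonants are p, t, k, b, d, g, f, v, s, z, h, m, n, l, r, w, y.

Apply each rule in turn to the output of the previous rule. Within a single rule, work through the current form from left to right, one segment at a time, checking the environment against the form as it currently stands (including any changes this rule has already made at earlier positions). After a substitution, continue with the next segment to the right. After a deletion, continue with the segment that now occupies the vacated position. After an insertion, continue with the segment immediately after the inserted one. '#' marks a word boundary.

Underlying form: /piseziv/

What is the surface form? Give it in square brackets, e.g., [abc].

[pzezf]

1 Progressive Voicing Assimilation: no change — [piseziv]
2 Final Devoicing: [piseziv] → [pisezif]
3 Intervocalic Voicing: [pisezif] → [pizezif]
4 Medial Vowel Deletion: [pizezif] → [pzezf]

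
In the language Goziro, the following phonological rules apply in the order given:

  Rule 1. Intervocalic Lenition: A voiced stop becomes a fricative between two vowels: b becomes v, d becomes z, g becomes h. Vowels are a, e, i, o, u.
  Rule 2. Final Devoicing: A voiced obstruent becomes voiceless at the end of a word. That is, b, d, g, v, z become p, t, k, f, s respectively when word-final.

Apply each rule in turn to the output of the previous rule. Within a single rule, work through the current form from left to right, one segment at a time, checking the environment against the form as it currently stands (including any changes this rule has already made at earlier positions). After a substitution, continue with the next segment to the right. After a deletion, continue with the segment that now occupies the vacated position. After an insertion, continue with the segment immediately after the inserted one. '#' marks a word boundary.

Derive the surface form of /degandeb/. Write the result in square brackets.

Rule 1 Intervocalic Lenition: [degandeb] → [dehandeb]
Rule 2 Final Devoicing: [dehandeb] → [dehandep]

[dehandep]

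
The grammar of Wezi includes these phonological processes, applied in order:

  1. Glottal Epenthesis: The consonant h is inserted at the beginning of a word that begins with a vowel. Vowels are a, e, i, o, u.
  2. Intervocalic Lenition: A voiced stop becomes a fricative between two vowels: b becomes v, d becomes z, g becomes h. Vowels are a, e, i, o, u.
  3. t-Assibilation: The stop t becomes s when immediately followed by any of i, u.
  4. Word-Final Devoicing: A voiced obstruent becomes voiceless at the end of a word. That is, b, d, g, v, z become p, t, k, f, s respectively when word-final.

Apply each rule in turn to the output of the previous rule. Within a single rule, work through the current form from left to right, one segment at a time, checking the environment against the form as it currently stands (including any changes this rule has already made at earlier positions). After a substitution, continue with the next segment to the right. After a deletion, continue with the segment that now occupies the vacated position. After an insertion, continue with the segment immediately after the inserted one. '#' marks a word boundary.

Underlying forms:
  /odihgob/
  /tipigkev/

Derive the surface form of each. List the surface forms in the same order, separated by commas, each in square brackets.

/odihgob/:
  1 Glottal Epenthesis: [odihgob] → [hodihgob]
  2 Intervocalic Lenition: [hodihgob] → [hozihgob]
  3 t-Assibilation: no change — [hozihgob]
  4 Word-Final Devoicing: [hozihgob] → [hozihgop]
/tipigkev/:
  1 Glottal Epenthesis: no change — [tipigkev]
  2 Intervocalic Lenition: no change — [tipigkev]
  3 t-Assibilation: [tipigkev] → [sipigkev]
  4 Word-Final Devoicing: [sipigkev] → [sipigkef]

[hozihgop], [sipigkef]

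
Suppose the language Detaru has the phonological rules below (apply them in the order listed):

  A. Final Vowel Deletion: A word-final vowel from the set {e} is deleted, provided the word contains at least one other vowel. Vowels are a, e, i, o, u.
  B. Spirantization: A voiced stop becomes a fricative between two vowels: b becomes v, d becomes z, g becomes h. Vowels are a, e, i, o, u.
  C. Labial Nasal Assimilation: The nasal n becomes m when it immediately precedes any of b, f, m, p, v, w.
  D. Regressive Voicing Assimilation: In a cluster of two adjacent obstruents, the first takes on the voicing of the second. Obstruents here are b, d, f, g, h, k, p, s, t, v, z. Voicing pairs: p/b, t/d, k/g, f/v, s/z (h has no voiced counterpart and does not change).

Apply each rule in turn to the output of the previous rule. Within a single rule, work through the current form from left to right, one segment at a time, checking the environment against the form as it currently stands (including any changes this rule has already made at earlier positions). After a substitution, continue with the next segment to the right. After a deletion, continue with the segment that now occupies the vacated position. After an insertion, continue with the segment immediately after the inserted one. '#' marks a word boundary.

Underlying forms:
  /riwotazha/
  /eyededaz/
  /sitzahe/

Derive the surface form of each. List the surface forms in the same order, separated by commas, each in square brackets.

/riwotazha/:
  A Final Vowel Deletion: no change — [riwotazha]
  B Spirantization: no change — [riwotazha]
  C Labial Nasal Assimilation: no change — [riwotazha]
  D Regressive Voicing Assimilation: [riwotazha] → [riwotasha]
/eyededaz/:
  A Final Vowel Deletion: no change — [eyededaz]
  B Spirantization: [eyededaz] → [eyezezaz]
  C Labial Nasal Assimilation: no change — [eyezezaz]
  D Regressive Voicing Assimilation: no change — [eyezezaz]
/sitzahe/:
  A Final Vowel Deletion: [sitzahe] → [sitzah]
  B Spirantization: no change — [sitzah]
  C Labial Nasal Assimilation: no change — [sitzah]
  D Regressive Voicing Assimilation: [sitzah] → [sidzah]

[riwotasha], [eyezezaz], [sidzah]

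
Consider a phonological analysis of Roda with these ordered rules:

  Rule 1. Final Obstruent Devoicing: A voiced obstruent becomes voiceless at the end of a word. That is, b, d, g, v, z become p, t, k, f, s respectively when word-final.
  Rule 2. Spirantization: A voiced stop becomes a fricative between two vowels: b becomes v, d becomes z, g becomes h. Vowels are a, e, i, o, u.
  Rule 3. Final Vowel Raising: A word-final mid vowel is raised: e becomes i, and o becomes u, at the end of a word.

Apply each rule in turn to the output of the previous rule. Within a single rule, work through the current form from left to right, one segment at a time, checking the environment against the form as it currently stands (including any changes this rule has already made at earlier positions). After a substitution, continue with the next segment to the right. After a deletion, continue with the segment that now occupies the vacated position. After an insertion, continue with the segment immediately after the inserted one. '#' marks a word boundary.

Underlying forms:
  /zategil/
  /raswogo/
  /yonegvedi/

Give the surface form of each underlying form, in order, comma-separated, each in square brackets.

/zategil/:
  Rule 1 Final Obstruent Devoicing: no change — [zategil]
  Rule 2 Spirantization: [zategil] → [zatehil]
  Rule 3 Final Vowel Raising: no change — [zatehil]
/raswogo/:
  Rule 1 Final Obstruent Devoicing: no change — [raswogo]
  Rule 2 Spirantization: [raswogo] → [raswoho]
  Rule 3 Final Vowel Raising: [raswoho] → [raswohu]
/yonegvedi/:
  Rule 1 Final Obstruent Devoicing: no change — [yonegvedi]
  Rule 2 Spirantization: [yonegvedi] → [yonegvezi]
  Rule 3 Final Vowel Raising: no change — [yonegvezi]

[zatehil], [raswohu], [yonegvezi]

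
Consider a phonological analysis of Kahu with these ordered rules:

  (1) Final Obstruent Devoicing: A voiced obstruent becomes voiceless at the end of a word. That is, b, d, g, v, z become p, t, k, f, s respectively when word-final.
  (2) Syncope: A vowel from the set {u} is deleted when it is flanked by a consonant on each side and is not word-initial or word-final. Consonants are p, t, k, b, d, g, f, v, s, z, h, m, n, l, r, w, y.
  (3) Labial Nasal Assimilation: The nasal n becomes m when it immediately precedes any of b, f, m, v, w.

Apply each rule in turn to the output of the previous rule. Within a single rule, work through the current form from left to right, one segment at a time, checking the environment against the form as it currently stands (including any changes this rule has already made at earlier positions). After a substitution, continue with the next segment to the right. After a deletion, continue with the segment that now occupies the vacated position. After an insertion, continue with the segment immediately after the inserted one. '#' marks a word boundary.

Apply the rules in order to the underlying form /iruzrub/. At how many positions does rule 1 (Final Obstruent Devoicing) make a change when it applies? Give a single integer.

1

(1) Final Obstruent Devoicing: [iruzrub] → [iruzrup]
(2) Syncope: [iruzrup] → [irzrp]
(3) Labial Nasal Assimilation: no change — [irzrp]
Rule 1 changed 1 position(s).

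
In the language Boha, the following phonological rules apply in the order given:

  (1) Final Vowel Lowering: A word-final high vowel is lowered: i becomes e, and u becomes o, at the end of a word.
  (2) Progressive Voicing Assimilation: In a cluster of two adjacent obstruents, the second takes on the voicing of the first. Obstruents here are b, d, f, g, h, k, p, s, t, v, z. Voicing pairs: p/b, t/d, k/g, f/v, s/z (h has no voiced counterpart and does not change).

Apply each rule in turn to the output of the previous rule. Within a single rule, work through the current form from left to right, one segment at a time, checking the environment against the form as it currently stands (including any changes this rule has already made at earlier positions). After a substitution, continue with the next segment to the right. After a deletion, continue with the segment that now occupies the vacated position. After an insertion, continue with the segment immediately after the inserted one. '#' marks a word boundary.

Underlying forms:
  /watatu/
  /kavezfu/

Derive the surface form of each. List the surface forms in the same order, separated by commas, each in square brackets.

/watatu/:
  (1) Final Vowel Lowering: [watatu] → [watato]
  (2) Progressive Voicing Assimilation: no change — [watato]
/kavezfu/:
  (1) Final Vowel Lowering: [kavezfu] → [kavezfo]
  (2) Progressive Voicing Assimilation: [kavezfo] → [kavezvo]

[watato], [kavezvo]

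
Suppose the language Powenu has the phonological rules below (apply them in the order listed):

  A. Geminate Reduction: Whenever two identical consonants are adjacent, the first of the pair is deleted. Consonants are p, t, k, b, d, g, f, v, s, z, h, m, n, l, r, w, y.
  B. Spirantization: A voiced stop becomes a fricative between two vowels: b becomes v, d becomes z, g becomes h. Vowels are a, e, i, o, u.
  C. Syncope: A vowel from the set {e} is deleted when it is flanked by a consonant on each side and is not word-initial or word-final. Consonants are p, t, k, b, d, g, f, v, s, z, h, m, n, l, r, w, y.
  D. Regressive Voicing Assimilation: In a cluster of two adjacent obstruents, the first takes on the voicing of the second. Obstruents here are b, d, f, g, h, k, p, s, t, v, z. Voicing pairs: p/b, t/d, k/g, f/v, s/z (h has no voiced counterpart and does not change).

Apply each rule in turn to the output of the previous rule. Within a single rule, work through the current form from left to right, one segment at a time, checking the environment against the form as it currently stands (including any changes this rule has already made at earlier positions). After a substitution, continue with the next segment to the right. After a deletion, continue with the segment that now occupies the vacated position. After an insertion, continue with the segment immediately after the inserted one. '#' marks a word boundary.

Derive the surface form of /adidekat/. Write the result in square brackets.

[aziskat]

A Geminate Reduction: no change — [adidekat]
B Spirantization: [adidekat] → [azizekat]
C Syncope: [azizekat] → [azizkat]
D Regressive Voicing Assimilation: [azizkat] → [aziskat]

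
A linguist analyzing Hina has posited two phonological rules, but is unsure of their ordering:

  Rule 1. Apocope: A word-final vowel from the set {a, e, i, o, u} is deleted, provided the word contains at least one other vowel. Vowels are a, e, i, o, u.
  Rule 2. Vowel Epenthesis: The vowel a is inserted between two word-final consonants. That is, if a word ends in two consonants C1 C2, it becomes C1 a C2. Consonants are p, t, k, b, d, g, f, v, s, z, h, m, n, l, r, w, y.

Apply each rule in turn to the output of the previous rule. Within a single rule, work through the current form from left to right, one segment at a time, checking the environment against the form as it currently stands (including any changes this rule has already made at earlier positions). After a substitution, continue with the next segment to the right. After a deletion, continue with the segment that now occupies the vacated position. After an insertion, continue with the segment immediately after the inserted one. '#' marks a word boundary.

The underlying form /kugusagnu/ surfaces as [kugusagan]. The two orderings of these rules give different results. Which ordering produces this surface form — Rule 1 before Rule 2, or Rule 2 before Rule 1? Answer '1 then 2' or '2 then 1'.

1 then 2

Order 1 then 2:
  1 Apocope: [kugusagnu] → [kugusagn]
  2 Vowel Epenthesis: [kugusagn] → [kugusagan]
  result: [kugusagan]
Order 2 then 1:
  2 Vowel Epenthesis: no change — [kugusagnu]
  1 Apocope: [kugusagnu] → [kugusagn]
  result: [kugusagn]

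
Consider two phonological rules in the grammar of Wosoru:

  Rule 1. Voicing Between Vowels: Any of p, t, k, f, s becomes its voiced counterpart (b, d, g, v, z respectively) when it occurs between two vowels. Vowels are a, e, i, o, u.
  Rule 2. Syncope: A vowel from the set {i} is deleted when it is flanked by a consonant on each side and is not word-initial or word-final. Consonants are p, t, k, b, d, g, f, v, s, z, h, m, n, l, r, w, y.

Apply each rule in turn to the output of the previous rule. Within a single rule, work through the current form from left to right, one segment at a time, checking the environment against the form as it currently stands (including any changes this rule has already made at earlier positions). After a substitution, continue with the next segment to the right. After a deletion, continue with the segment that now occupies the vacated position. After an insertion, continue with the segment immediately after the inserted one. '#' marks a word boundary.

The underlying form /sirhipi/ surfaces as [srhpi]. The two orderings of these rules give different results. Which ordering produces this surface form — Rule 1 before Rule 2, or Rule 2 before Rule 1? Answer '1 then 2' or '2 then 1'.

2 then 1

Order 1 then 2:
  1 Voicing Between Vowels: [sirhipi] → [sirhibi]
  2 Syncope: [sirhibi] → [srhbi]
  result: [srhbi]
Order 2 then 1:
  2 Syncope: [sirhipi] → [srhpi]
  1 Voicing Between Vowels: no change — [srhpi]
  result: [srhpi]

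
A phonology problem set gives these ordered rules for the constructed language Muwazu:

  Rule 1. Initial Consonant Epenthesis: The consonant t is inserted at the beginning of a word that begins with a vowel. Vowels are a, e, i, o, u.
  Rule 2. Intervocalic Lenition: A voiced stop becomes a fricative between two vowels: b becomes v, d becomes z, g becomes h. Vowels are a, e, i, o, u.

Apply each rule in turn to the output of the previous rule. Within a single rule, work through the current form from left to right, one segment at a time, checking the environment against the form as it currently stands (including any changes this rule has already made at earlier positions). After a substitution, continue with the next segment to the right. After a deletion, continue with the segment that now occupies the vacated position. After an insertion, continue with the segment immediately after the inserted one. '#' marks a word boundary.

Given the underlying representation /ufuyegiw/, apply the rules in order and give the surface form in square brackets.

[tufuyehiw]

Rule 1 Initial Consonant Epenthesis: [ufuyegiw] → [tufuyegiw]
Rule 2 Intervocalic Lenition: [tufuyegiw] → [tufuyehiw]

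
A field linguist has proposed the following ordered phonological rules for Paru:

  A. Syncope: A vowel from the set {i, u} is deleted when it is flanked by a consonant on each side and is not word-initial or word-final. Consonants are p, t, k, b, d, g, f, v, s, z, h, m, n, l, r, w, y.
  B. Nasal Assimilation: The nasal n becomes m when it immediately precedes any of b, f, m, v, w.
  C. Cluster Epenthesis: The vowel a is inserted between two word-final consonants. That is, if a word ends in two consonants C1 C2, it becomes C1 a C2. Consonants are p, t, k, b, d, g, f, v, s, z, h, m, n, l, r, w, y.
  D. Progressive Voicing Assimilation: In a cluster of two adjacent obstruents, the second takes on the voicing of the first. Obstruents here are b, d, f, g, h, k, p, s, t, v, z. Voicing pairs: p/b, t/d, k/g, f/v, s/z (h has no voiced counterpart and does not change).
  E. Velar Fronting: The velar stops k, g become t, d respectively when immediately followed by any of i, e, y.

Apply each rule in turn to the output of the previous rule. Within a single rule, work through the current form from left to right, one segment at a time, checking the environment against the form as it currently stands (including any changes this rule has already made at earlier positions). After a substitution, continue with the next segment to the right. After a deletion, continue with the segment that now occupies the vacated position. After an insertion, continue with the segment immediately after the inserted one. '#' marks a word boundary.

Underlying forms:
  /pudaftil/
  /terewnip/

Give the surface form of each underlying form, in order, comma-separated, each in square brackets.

[ptaftal], [terewnap]

/pudaftil/:
  A Syncope: [pudaftil] → [pdaftl]
  B Nasal Assimilation: no change — [pdaftl]
  C Cluster Epenthesis: [pdaftl] → [pdaftal]
  D Progressive Voicing Assimilation: [pdaftal] → [ptaftal]
  E Velar Fronting: no change — [ptaftal]
/terewnip/:
  A Syncope: [terewnip] → [terewnp]
  B Nasal Assimilation: no change — [terewnp]
  C Cluster Epenthesis: [terewnp] → [terewnap]
  D Progressive Voicing Assimilation: no change — [terewnap]
  E Velar Fronting: no change — [terewnap]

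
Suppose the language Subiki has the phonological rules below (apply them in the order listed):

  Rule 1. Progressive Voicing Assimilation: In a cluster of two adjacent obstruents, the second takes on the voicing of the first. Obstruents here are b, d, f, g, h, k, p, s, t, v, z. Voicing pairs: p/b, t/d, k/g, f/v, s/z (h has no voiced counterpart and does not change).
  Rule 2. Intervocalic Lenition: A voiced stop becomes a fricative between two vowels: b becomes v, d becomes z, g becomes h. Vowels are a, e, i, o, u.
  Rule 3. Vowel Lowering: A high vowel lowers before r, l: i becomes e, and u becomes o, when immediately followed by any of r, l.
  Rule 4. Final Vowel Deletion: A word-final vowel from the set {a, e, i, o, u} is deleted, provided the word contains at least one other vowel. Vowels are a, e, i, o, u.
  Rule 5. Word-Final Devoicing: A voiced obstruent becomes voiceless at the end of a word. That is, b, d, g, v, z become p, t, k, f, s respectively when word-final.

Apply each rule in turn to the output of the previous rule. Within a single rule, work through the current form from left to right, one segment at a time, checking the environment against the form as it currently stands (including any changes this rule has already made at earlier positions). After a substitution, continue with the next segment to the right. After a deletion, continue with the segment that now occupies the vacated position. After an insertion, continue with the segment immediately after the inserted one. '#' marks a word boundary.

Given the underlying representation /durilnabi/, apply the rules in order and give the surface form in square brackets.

[dorelnaf]

Rule 1 Progressive Voicing Assimilation: no change — [durilnabi]
Rule 2 Intervocalic Lenition: [durilnabi] → [durilnavi]
Rule 3 Vowel Lowering: [durilnavi] → [dorelnavi]
Rule 4 Final Vowel Deletion: [dorelnavi] → [dorelnav]
Rule 5 Word-Final Devoicing: [dorelnav] → [dorelnaf]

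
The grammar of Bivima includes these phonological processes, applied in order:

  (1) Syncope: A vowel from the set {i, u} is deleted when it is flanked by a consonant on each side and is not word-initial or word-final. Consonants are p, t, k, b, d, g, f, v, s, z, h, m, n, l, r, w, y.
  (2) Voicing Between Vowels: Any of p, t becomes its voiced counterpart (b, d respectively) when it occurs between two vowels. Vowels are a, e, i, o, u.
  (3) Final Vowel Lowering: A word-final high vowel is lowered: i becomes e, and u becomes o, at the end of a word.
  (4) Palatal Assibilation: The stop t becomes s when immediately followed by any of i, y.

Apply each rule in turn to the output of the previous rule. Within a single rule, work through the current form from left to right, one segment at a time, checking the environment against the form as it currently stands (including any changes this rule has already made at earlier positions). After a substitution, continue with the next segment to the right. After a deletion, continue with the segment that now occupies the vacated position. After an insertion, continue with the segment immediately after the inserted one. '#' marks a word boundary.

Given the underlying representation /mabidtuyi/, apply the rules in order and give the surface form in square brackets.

[mabdsye]

(1) Syncope: [mabidtuyi] → [mabdtyi]
(2) Voicing Between Vowels: no change — [mabdtyi]
(3) Final Vowel Lowering: [mabdtyi] → [mabdtye]
(4) Palatal Assibilation: [mabdtye] → [mabdsye]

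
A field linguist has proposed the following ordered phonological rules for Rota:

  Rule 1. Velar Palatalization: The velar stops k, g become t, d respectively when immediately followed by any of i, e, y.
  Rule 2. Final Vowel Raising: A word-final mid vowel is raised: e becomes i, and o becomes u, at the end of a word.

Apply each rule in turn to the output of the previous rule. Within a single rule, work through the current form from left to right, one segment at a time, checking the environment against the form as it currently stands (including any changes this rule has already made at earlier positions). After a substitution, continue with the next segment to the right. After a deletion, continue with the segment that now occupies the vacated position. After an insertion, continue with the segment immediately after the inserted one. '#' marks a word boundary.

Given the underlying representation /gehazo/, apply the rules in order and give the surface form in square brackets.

Rule 1 Velar Palatalization: [gehazo] → [dehazo]
Rule 2 Final Vowel Raising: [dehazo] → [dehazu]

[dehazu]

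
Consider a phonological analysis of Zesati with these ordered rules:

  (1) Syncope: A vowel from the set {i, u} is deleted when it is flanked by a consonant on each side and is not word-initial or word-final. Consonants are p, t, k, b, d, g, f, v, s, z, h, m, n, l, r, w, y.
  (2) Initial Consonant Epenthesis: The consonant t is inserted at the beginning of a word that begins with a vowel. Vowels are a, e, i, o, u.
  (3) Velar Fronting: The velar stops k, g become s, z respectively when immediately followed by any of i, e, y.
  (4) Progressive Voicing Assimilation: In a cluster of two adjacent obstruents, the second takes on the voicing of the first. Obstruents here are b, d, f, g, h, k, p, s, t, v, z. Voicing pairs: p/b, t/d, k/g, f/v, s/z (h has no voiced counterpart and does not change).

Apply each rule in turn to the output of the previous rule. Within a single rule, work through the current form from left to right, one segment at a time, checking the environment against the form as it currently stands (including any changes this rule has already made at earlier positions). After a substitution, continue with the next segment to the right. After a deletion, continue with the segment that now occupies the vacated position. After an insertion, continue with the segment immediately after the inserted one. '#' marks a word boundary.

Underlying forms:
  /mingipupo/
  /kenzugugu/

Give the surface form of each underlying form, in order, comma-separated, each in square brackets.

/mingipupo/:
  (1) Syncope: [mingipupo] → [mngppo]
  (2) Initial Consonant Epenthesis: no change — [mngppo]
  (3) Velar Fronting: no change — [mngppo]
  (4) Progressive Voicing Assimilation: [mngppo] → [mngbbo]
/kenzugugu/:
  (1) Syncope: [kenzugugu] → [kenzggu]
  (2) Initial Consonant Epenthesis: no change — [kenzggu]
  (3) Velar Fronting: [kenzggu] → [senzggu]
  (4) Progressive Voicing Assimilation: no change — [senzggu]

[mngbbo], [senzggu]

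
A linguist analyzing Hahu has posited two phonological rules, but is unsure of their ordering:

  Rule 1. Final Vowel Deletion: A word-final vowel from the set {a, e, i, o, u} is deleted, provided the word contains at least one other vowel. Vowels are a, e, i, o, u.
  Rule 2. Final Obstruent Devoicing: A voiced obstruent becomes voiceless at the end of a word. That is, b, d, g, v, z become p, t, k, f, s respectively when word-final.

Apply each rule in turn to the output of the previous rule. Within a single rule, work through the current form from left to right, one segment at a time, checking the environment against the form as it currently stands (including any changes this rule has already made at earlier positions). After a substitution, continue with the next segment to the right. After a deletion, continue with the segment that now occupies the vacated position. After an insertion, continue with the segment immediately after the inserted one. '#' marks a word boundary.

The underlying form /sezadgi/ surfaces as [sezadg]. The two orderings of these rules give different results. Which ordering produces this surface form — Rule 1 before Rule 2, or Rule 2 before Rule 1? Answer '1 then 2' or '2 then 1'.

2 then 1

Order 1 then 2:
  1 Final Vowel Deletion: [sezadgi] → [sezadg]
  2 Final Obstruent Devoicing: [sezadg] → [sezadk]
  result: [sezadk]
Order 2 then 1:
  2 Final Obstruent Devoicing: no change — [sezadgi]
  1 Final Vowel Deletion: [sezadgi] → [sezadg]
  result: [sezadg]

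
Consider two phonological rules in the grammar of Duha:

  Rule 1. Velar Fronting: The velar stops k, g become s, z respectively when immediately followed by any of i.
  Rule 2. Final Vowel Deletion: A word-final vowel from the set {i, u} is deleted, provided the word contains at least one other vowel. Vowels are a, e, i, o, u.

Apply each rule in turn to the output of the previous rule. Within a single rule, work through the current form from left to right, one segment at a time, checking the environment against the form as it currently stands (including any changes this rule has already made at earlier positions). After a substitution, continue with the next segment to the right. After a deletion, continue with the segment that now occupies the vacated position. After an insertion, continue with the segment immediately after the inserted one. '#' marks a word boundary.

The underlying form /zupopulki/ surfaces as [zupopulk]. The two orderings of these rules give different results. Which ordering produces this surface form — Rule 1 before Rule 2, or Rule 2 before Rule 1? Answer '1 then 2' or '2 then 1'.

Order 1 then 2:
  1 Velar Fronting: [zupopulki] → [zupopulsi]
  2 Final Vowel Deletion: [zupopulsi] → [zupopuls]
  result: [zupopuls]
Order 2 then 1:
  2 Final Vowel Deletion: [zupopulki] → [zupopulk]
  1 Velar Fronting: no change — [zupopulk]
  result: [zupopulk]

2 then 1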